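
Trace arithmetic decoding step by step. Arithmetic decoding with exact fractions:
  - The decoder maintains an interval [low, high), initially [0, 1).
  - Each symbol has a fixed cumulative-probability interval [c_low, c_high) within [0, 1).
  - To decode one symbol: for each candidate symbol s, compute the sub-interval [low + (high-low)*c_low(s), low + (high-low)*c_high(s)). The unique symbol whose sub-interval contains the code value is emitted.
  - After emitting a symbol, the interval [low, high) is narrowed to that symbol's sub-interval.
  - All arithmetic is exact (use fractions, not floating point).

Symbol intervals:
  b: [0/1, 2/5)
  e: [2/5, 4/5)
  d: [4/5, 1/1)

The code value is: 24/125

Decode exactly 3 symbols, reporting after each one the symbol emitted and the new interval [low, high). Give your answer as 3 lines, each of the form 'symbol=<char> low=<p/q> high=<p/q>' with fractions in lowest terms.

Answer: symbol=b low=0/1 high=2/5
symbol=e low=4/25 high=8/25
symbol=b low=4/25 high=28/125

Derivation:
Step 1: interval [0/1, 1/1), width = 1/1 - 0/1 = 1/1
  'b': [0/1 + 1/1*0/1, 0/1 + 1/1*2/5) = [0/1, 2/5) <- contains code 24/125
  'e': [0/1 + 1/1*2/5, 0/1 + 1/1*4/5) = [2/5, 4/5)
  'd': [0/1 + 1/1*4/5, 0/1 + 1/1*1/1) = [4/5, 1/1)
  emit 'b', narrow to [0/1, 2/5)
Step 2: interval [0/1, 2/5), width = 2/5 - 0/1 = 2/5
  'b': [0/1 + 2/5*0/1, 0/1 + 2/5*2/5) = [0/1, 4/25)
  'e': [0/1 + 2/5*2/5, 0/1 + 2/5*4/5) = [4/25, 8/25) <- contains code 24/125
  'd': [0/1 + 2/5*4/5, 0/1 + 2/5*1/1) = [8/25, 2/5)
  emit 'e', narrow to [4/25, 8/25)
Step 3: interval [4/25, 8/25), width = 8/25 - 4/25 = 4/25
  'b': [4/25 + 4/25*0/1, 4/25 + 4/25*2/5) = [4/25, 28/125) <- contains code 24/125
  'e': [4/25 + 4/25*2/5, 4/25 + 4/25*4/5) = [28/125, 36/125)
  'd': [4/25 + 4/25*4/5, 4/25 + 4/25*1/1) = [36/125, 8/25)
  emit 'b', narrow to [4/25, 28/125)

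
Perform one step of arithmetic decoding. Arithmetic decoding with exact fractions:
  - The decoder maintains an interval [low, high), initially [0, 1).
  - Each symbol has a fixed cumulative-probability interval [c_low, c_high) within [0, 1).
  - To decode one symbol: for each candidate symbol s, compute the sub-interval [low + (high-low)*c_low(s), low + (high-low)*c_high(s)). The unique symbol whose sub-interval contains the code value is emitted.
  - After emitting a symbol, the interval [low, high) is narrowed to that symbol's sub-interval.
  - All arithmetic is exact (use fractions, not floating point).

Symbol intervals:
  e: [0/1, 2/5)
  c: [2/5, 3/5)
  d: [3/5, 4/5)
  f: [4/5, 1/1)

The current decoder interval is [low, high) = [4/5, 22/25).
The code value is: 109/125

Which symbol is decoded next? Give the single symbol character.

Interval width = high − low = 22/25 − 4/5 = 2/25
Scaled code = (code − low) / width = (109/125 − 4/5) / 2/25 = 9/10
  e: [0/1, 2/5) 
  c: [2/5, 3/5) 
  d: [3/5, 4/5) 
  f: [4/5, 1/1) ← scaled code falls here ✓

Answer: f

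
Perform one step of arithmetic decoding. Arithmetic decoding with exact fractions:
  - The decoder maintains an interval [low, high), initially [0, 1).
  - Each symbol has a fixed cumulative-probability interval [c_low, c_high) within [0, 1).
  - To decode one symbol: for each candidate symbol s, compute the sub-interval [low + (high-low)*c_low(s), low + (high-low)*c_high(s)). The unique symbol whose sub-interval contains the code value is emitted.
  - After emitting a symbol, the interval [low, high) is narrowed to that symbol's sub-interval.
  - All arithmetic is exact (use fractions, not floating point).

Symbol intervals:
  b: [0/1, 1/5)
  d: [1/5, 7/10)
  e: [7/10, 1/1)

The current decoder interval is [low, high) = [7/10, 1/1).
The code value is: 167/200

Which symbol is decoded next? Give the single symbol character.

Answer: d

Derivation:
Interval width = high − low = 1/1 − 7/10 = 3/10
Scaled code = (code − low) / width = (167/200 − 7/10) / 3/10 = 9/20
  b: [0/1, 1/5) 
  d: [1/5, 7/10) ← scaled code falls here ✓
  e: [7/10, 1/1) 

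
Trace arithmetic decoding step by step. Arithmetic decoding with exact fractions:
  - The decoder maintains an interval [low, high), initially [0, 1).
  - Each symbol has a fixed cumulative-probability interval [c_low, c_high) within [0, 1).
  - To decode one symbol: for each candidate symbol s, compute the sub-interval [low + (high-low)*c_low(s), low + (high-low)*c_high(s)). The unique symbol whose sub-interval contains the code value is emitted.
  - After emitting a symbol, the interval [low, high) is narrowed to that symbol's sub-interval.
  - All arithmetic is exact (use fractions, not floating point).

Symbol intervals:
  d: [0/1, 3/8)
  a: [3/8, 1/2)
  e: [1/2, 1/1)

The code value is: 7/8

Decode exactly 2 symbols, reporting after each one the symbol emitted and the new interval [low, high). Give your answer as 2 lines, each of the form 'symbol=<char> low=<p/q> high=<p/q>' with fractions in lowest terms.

Step 1: interval [0/1, 1/1), width = 1/1 - 0/1 = 1/1
  'd': [0/1 + 1/1*0/1, 0/1 + 1/1*3/8) = [0/1, 3/8)
  'a': [0/1 + 1/1*3/8, 0/1 + 1/1*1/2) = [3/8, 1/2)
  'e': [0/1 + 1/1*1/2, 0/1 + 1/1*1/1) = [1/2, 1/1) <- contains code 7/8
  emit 'e', narrow to [1/2, 1/1)
Step 2: interval [1/2, 1/1), width = 1/1 - 1/2 = 1/2
  'd': [1/2 + 1/2*0/1, 1/2 + 1/2*3/8) = [1/2, 11/16)
  'a': [1/2 + 1/2*3/8, 1/2 + 1/2*1/2) = [11/16, 3/4)
  'e': [1/2 + 1/2*1/2, 1/2 + 1/2*1/1) = [3/4, 1/1) <- contains code 7/8
  emit 'e', narrow to [3/4, 1/1)

Answer: symbol=e low=1/2 high=1/1
symbol=e low=3/4 high=1/1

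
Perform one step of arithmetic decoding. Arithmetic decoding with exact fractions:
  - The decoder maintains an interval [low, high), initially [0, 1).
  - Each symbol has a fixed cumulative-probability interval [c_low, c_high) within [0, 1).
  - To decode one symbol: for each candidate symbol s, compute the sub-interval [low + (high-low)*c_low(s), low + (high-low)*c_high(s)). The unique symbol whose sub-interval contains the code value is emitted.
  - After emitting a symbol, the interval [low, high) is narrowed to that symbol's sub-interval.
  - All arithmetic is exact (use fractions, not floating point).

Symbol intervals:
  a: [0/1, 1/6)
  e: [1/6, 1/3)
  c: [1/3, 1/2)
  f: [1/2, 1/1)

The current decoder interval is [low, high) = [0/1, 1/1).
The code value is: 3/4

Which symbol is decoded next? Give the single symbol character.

Answer: f

Derivation:
Interval width = high − low = 1/1 − 0/1 = 1/1
Scaled code = (code − low) / width = (3/4 − 0/1) / 1/1 = 3/4
  a: [0/1, 1/6) 
  e: [1/6, 1/3) 
  c: [1/3, 1/2) 
  f: [1/2, 1/1) ← scaled code falls here ✓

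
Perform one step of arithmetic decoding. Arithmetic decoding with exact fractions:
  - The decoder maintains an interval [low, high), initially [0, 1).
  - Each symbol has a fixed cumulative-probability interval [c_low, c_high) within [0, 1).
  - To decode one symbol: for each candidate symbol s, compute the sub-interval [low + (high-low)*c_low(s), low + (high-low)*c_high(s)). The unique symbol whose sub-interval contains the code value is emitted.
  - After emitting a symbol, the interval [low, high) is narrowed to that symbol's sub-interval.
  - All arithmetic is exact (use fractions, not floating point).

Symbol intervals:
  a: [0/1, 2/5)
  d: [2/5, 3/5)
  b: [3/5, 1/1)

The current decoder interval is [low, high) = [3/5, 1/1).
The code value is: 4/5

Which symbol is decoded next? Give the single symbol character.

Answer: d

Derivation:
Interval width = high − low = 1/1 − 3/5 = 2/5
Scaled code = (code − low) / width = (4/5 − 3/5) / 2/5 = 1/2
  a: [0/1, 2/5) 
  d: [2/5, 3/5) ← scaled code falls here ✓
  b: [3/5, 1/1) 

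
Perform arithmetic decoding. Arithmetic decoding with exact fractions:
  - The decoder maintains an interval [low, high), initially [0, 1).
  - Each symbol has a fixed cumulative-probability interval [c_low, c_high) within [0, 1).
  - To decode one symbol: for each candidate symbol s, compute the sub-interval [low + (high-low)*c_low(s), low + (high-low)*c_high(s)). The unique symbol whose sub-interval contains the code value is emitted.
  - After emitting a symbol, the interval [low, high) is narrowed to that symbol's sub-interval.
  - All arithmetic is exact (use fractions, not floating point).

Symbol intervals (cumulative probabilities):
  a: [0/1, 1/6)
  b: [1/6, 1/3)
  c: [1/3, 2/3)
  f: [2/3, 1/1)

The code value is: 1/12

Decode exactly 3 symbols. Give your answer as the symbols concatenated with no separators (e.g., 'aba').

Step 1: interval [0/1, 1/1), width = 1/1 - 0/1 = 1/1
  'a': [0/1 + 1/1*0/1, 0/1 + 1/1*1/6) = [0/1, 1/6) <- contains code 1/12
  'b': [0/1 + 1/1*1/6, 0/1 + 1/1*1/3) = [1/6, 1/3)
  'c': [0/1 + 1/1*1/3, 0/1 + 1/1*2/3) = [1/3, 2/3)
  'f': [0/1 + 1/1*2/3, 0/1 + 1/1*1/1) = [2/3, 1/1)
  emit 'a', narrow to [0/1, 1/6)
Step 2: interval [0/1, 1/6), width = 1/6 - 0/1 = 1/6
  'a': [0/1 + 1/6*0/1, 0/1 + 1/6*1/6) = [0/1, 1/36)
  'b': [0/1 + 1/6*1/6, 0/1 + 1/6*1/3) = [1/36, 1/18)
  'c': [0/1 + 1/6*1/3, 0/1 + 1/6*2/3) = [1/18, 1/9) <- contains code 1/12
  'f': [0/1 + 1/6*2/3, 0/1 + 1/6*1/1) = [1/9, 1/6)
  emit 'c', narrow to [1/18, 1/9)
Step 3: interval [1/18, 1/9), width = 1/9 - 1/18 = 1/18
  'a': [1/18 + 1/18*0/1, 1/18 + 1/18*1/6) = [1/18, 7/108)
  'b': [1/18 + 1/18*1/6, 1/18 + 1/18*1/3) = [7/108, 2/27)
  'c': [1/18 + 1/18*1/3, 1/18 + 1/18*2/3) = [2/27, 5/54) <- contains code 1/12
  'f': [1/18 + 1/18*2/3, 1/18 + 1/18*1/1) = [5/54, 1/9)
  emit 'c', narrow to [2/27, 5/54)

Answer: acc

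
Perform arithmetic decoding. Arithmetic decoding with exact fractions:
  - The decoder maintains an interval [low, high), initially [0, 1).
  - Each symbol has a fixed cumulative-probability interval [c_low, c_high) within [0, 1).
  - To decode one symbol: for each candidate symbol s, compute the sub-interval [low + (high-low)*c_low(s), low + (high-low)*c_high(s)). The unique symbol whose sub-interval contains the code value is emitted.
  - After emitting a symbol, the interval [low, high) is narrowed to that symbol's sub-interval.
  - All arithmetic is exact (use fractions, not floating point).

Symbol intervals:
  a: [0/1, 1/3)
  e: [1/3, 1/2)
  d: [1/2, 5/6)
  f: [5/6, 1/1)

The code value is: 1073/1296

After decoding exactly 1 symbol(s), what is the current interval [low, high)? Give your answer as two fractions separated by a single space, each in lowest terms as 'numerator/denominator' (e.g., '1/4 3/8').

Answer: 1/2 5/6

Derivation:
Step 1: interval [0/1, 1/1), width = 1/1 - 0/1 = 1/1
  'a': [0/1 + 1/1*0/1, 0/1 + 1/1*1/3) = [0/1, 1/3)
  'e': [0/1 + 1/1*1/3, 0/1 + 1/1*1/2) = [1/3, 1/2)
  'd': [0/1 + 1/1*1/2, 0/1 + 1/1*5/6) = [1/2, 5/6) <- contains code 1073/1296
  'f': [0/1 + 1/1*5/6, 0/1 + 1/1*1/1) = [5/6, 1/1)
  emit 'd', narrow to [1/2, 5/6)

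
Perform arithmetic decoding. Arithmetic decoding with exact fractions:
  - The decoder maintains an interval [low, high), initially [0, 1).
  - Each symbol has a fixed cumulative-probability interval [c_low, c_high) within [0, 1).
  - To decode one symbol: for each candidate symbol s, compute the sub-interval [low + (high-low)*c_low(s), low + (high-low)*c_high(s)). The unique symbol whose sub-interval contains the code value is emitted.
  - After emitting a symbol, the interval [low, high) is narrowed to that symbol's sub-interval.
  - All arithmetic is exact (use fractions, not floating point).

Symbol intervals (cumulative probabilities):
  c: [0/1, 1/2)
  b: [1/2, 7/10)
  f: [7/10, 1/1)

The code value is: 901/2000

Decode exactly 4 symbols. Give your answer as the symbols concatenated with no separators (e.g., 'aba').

Step 1: interval [0/1, 1/1), width = 1/1 - 0/1 = 1/1
  'c': [0/1 + 1/1*0/1, 0/1 + 1/1*1/2) = [0/1, 1/2) <- contains code 901/2000
  'b': [0/1 + 1/1*1/2, 0/1 + 1/1*7/10) = [1/2, 7/10)
  'f': [0/1 + 1/1*7/10, 0/1 + 1/1*1/1) = [7/10, 1/1)
  emit 'c', narrow to [0/1, 1/2)
Step 2: interval [0/1, 1/2), width = 1/2 - 0/1 = 1/2
  'c': [0/1 + 1/2*0/1, 0/1 + 1/2*1/2) = [0/1, 1/4)
  'b': [0/1 + 1/2*1/2, 0/1 + 1/2*7/10) = [1/4, 7/20)
  'f': [0/1 + 1/2*7/10, 0/1 + 1/2*1/1) = [7/20, 1/2) <- contains code 901/2000
  emit 'f', narrow to [7/20, 1/2)
Step 3: interval [7/20, 1/2), width = 1/2 - 7/20 = 3/20
  'c': [7/20 + 3/20*0/1, 7/20 + 3/20*1/2) = [7/20, 17/40)
  'b': [7/20 + 3/20*1/2, 7/20 + 3/20*7/10) = [17/40, 91/200) <- contains code 901/2000
  'f': [7/20 + 3/20*7/10, 7/20 + 3/20*1/1) = [91/200, 1/2)
  emit 'b', narrow to [17/40, 91/200)
Step 4: interval [17/40, 91/200), width = 91/200 - 17/40 = 3/100
  'c': [17/40 + 3/100*0/1, 17/40 + 3/100*1/2) = [17/40, 11/25)
  'b': [17/40 + 3/100*1/2, 17/40 + 3/100*7/10) = [11/25, 223/500)
  'f': [17/40 + 3/100*7/10, 17/40 + 3/100*1/1) = [223/500, 91/200) <- contains code 901/2000
  emit 'f', narrow to [223/500, 91/200)

Answer: cfbf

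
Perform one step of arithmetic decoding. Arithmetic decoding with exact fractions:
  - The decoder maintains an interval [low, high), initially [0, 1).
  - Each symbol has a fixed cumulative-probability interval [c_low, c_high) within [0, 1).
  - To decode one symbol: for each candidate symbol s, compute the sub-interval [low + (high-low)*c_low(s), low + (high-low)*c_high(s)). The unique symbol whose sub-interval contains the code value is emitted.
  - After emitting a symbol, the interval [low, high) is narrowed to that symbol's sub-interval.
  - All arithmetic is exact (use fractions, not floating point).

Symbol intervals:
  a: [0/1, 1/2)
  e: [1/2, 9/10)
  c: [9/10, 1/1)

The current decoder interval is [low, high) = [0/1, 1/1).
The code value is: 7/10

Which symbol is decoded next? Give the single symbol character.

Answer: e

Derivation:
Interval width = high − low = 1/1 − 0/1 = 1/1
Scaled code = (code − low) / width = (7/10 − 0/1) / 1/1 = 7/10
  a: [0/1, 1/2) 
  e: [1/2, 9/10) ← scaled code falls here ✓
  c: [9/10, 1/1) 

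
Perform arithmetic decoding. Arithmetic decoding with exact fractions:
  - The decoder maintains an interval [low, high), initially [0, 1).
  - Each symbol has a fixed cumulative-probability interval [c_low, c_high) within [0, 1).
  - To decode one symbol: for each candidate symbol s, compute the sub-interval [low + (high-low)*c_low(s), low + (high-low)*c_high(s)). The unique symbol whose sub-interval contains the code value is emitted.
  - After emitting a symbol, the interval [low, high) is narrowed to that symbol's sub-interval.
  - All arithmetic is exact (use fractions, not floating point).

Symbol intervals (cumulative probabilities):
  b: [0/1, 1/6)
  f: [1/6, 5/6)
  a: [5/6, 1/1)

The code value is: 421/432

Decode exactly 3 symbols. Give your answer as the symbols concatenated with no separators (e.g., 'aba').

Step 1: interval [0/1, 1/1), width = 1/1 - 0/1 = 1/1
  'b': [0/1 + 1/1*0/1, 0/1 + 1/1*1/6) = [0/1, 1/6)
  'f': [0/1 + 1/1*1/6, 0/1 + 1/1*5/6) = [1/6, 5/6)
  'a': [0/1 + 1/1*5/6, 0/1 + 1/1*1/1) = [5/6, 1/1) <- contains code 421/432
  emit 'a', narrow to [5/6, 1/1)
Step 2: interval [5/6, 1/1), width = 1/1 - 5/6 = 1/6
  'b': [5/6 + 1/6*0/1, 5/6 + 1/6*1/6) = [5/6, 31/36)
  'f': [5/6 + 1/6*1/6, 5/6 + 1/6*5/6) = [31/36, 35/36)
  'a': [5/6 + 1/6*5/6, 5/6 + 1/6*1/1) = [35/36, 1/1) <- contains code 421/432
  emit 'a', narrow to [35/36, 1/1)
Step 3: interval [35/36, 1/1), width = 1/1 - 35/36 = 1/36
  'b': [35/36 + 1/36*0/1, 35/36 + 1/36*1/6) = [35/36, 211/216) <- contains code 421/432
  'f': [35/36 + 1/36*1/6, 35/36 + 1/36*5/6) = [211/216, 215/216)
  'a': [35/36 + 1/36*5/6, 35/36 + 1/36*1/1) = [215/216, 1/1)
  emit 'b', narrow to [35/36, 211/216)

Answer: aab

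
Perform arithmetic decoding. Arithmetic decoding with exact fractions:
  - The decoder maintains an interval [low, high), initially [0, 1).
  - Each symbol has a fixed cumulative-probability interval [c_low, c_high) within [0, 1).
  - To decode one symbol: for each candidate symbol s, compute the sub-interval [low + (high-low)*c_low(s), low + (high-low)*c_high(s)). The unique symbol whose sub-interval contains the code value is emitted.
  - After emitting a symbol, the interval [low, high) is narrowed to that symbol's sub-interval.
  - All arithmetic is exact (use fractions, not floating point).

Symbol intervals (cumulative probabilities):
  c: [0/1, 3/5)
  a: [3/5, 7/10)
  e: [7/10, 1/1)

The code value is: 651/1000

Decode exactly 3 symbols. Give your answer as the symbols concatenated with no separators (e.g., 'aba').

Answer: ace

Derivation:
Step 1: interval [0/1, 1/1), width = 1/1 - 0/1 = 1/1
  'c': [0/1 + 1/1*0/1, 0/1 + 1/1*3/5) = [0/1, 3/5)
  'a': [0/1 + 1/1*3/5, 0/1 + 1/1*7/10) = [3/5, 7/10) <- contains code 651/1000
  'e': [0/1 + 1/1*7/10, 0/1 + 1/1*1/1) = [7/10, 1/1)
  emit 'a', narrow to [3/5, 7/10)
Step 2: interval [3/5, 7/10), width = 7/10 - 3/5 = 1/10
  'c': [3/5 + 1/10*0/1, 3/5 + 1/10*3/5) = [3/5, 33/50) <- contains code 651/1000
  'a': [3/5 + 1/10*3/5, 3/5 + 1/10*7/10) = [33/50, 67/100)
  'e': [3/5 + 1/10*7/10, 3/5 + 1/10*1/1) = [67/100, 7/10)
  emit 'c', narrow to [3/5, 33/50)
Step 3: interval [3/5, 33/50), width = 33/50 - 3/5 = 3/50
  'c': [3/5 + 3/50*0/1, 3/5 + 3/50*3/5) = [3/5, 159/250)
  'a': [3/5 + 3/50*3/5, 3/5 + 3/50*7/10) = [159/250, 321/500)
  'e': [3/5 + 3/50*7/10, 3/5 + 3/50*1/1) = [321/500, 33/50) <- contains code 651/1000
  emit 'e', narrow to [321/500, 33/50)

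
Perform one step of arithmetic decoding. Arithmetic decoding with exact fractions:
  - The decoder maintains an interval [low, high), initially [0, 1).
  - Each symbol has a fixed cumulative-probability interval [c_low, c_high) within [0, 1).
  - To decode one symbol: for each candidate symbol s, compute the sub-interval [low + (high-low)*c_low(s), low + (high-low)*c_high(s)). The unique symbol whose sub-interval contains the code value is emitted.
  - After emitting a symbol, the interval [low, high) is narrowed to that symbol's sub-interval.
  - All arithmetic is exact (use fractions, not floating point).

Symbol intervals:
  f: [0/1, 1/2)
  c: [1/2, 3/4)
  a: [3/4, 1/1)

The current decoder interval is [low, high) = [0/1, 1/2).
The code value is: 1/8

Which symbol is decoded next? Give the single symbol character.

Answer: f

Derivation:
Interval width = high − low = 1/2 − 0/1 = 1/2
Scaled code = (code − low) / width = (1/8 − 0/1) / 1/2 = 1/4
  f: [0/1, 1/2) ← scaled code falls here ✓
  c: [1/2, 3/4) 
  a: [3/4, 1/1) 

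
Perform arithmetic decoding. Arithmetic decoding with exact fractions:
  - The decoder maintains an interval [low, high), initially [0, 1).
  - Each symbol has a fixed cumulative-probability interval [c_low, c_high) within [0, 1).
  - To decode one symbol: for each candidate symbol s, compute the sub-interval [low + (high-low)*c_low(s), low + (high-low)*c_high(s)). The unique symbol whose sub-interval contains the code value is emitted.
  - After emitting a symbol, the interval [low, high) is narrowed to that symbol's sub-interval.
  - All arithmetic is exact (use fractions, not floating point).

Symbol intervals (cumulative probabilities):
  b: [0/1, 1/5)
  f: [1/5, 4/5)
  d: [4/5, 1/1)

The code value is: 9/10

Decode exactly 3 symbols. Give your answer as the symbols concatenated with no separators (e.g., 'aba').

Step 1: interval [0/1, 1/1), width = 1/1 - 0/1 = 1/1
  'b': [0/1 + 1/1*0/1, 0/1 + 1/1*1/5) = [0/1, 1/5)
  'f': [0/1 + 1/1*1/5, 0/1 + 1/1*4/5) = [1/5, 4/5)
  'd': [0/1 + 1/1*4/5, 0/1 + 1/1*1/1) = [4/5, 1/1) <- contains code 9/10
  emit 'd', narrow to [4/5, 1/1)
Step 2: interval [4/5, 1/1), width = 1/1 - 4/5 = 1/5
  'b': [4/5 + 1/5*0/1, 4/5 + 1/5*1/5) = [4/5, 21/25)
  'f': [4/5 + 1/5*1/5, 4/5 + 1/5*4/5) = [21/25, 24/25) <- contains code 9/10
  'd': [4/5 + 1/5*4/5, 4/5 + 1/5*1/1) = [24/25, 1/1)
  emit 'f', narrow to [21/25, 24/25)
Step 3: interval [21/25, 24/25), width = 24/25 - 21/25 = 3/25
  'b': [21/25 + 3/25*0/1, 21/25 + 3/25*1/5) = [21/25, 108/125)
  'f': [21/25 + 3/25*1/5, 21/25 + 3/25*4/5) = [108/125, 117/125) <- contains code 9/10
  'd': [21/25 + 3/25*4/5, 21/25 + 3/25*1/1) = [117/125, 24/25)
  emit 'f', narrow to [108/125, 117/125)

Answer: dff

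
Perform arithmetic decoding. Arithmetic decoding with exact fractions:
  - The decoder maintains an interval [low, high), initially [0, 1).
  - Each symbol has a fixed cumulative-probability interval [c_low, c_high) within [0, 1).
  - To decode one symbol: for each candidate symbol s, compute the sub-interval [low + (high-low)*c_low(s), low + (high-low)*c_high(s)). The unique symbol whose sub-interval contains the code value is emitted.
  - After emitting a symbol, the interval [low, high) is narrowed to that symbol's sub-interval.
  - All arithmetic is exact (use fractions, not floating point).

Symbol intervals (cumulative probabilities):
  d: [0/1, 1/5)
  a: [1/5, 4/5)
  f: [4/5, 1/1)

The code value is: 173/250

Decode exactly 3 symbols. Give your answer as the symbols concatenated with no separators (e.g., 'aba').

Answer: afd

Derivation:
Step 1: interval [0/1, 1/1), width = 1/1 - 0/1 = 1/1
  'd': [0/1 + 1/1*0/1, 0/1 + 1/1*1/5) = [0/1, 1/5)
  'a': [0/1 + 1/1*1/5, 0/1 + 1/1*4/5) = [1/5, 4/5) <- contains code 173/250
  'f': [0/1 + 1/1*4/5, 0/1 + 1/1*1/1) = [4/5, 1/1)
  emit 'a', narrow to [1/5, 4/5)
Step 2: interval [1/5, 4/5), width = 4/5 - 1/5 = 3/5
  'd': [1/5 + 3/5*0/1, 1/5 + 3/5*1/5) = [1/5, 8/25)
  'a': [1/5 + 3/5*1/5, 1/5 + 3/5*4/5) = [8/25, 17/25)
  'f': [1/5 + 3/5*4/5, 1/5 + 3/5*1/1) = [17/25, 4/5) <- contains code 173/250
  emit 'f', narrow to [17/25, 4/5)
Step 3: interval [17/25, 4/5), width = 4/5 - 17/25 = 3/25
  'd': [17/25 + 3/25*0/1, 17/25 + 3/25*1/5) = [17/25, 88/125) <- contains code 173/250
  'a': [17/25 + 3/25*1/5, 17/25 + 3/25*4/5) = [88/125, 97/125)
  'f': [17/25 + 3/25*4/5, 17/25 + 3/25*1/1) = [97/125, 4/5)
  emit 'd', narrow to [17/25, 88/125)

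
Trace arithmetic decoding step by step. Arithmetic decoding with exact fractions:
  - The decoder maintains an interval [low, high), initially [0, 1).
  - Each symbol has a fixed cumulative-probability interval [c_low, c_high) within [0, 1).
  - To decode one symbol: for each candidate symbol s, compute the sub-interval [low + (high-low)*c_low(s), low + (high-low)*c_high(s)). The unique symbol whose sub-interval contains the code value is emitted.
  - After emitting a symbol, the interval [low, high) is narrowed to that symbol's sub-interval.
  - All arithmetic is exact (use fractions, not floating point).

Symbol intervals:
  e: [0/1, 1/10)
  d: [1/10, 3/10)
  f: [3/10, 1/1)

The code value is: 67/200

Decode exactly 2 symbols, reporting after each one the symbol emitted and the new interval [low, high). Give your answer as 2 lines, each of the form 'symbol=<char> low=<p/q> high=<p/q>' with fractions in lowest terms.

Answer: symbol=f low=3/10 high=1/1
symbol=e low=3/10 high=37/100

Derivation:
Step 1: interval [0/1, 1/1), width = 1/1 - 0/1 = 1/1
  'e': [0/1 + 1/1*0/1, 0/1 + 1/1*1/10) = [0/1, 1/10)
  'd': [0/1 + 1/1*1/10, 0/1 + 1/1*3/10) = [1/10, 3/10)
  'f': [0/1 + 1/1*3/10, 0/1 + 1/1*1/1) = [3/10, 1/1) <- contains code 67/200
  emit 'f', narrow to [3/10, 1/1)
Step 2: interval [3/10, 1/1), width = 1/1 - 3/10 = 7/10
  'e': [3/10 + 7/10*0/1, 3/10 + 7/10*1/10) = [3/10, 37/100) <- contains code 67/200
  'd': [3/10 + 7/10*1/10, 3/10 + 7/10*3/10) = [37/100, 51/100)
  'f': [3/10 + 7/10*3/10, 3/10 + 7/10*1/1) = [51/100, 1/1)
  emit 'e', narrow to [3/10, 37/100)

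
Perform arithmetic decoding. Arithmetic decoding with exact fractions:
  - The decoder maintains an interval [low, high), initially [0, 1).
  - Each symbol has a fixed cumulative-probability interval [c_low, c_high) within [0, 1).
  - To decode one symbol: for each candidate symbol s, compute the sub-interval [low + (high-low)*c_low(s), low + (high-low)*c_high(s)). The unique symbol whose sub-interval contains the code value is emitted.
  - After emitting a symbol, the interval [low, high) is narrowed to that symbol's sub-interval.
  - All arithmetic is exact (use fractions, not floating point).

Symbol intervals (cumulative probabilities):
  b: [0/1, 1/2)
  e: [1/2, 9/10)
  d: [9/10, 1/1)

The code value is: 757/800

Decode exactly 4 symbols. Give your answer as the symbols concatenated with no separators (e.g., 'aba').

Step 1: interval [0/1, 1/1), width = 1/1 - 0/1 = 1/1
  'b': [0/1 + 1/1*0/1, 0/1 + 1/1*1/2) = [0/1, 1/2)
  'e': [0/1 + 1/1*1/2, 0/1 + 1/1*9/10) = [1/2, 9/10)
  'd': [0/1 + 1/1*9/10, 0/1 + 1/1*1/1) = [9/10, 1/1) <- contains code 757/800
  emit 'd', narrow to [9/10, 1/1)
Step 2: interval [9/10, 1/1), width = 1/1 - 9/10 = 1/10
  'b': [9/10 + 1/10*0/1, 9/10 + 1/10*1/2) = [9/10, 19/20) <- contains code 757/800
  'e': [9/10 + 1/10*1/2, 9/10 + 1/10*9/10) = [19/20, 99/100)
  'd': [9/10 + 1/10*9/10, 9/10 + 1/10*1/1) = [99/100, 1/1)
  emit 'b', narrow to [9/10, 19/20)
Step 3: interval [9/10, 19/20), width = 19/20 - 9/10 = 1/20
  'b': [9/10 + 1/20*0/1, 9/10 + 1/20*1/2) = [9/10, 37/40)
  'e': [9/10 + 1/20*1/2, 9/10 + 1/20*9/10) = [37/40, 189/200)
  'd': [9/10 + 1/20*9/10, 9/10 + 1/20*1/1) = [189/200, 19/20) <- contains code 757/800
  emit 'd', narrow to [189/200, 19/20)
Step 4: interval [189/200, 19/20), width = 19/20 - 189/200 = 1/200
  'b': [189/200 + 1/200*0/1, 189/200 + 1/200*1/2) = [189/200, 379/400) <- contains code 757/800
  'e': [189/200 + 1/200*1/2, 189/200 + 1/200*9/10) = [379/400, 1899/2000)
  'd': [189/200 + 1/200*9/10, 189/200 + 1/200*1/1) = [1899/2000, 19/20)
  emit 'b', narrow to [189/200, 379/400)

Answer: dbdb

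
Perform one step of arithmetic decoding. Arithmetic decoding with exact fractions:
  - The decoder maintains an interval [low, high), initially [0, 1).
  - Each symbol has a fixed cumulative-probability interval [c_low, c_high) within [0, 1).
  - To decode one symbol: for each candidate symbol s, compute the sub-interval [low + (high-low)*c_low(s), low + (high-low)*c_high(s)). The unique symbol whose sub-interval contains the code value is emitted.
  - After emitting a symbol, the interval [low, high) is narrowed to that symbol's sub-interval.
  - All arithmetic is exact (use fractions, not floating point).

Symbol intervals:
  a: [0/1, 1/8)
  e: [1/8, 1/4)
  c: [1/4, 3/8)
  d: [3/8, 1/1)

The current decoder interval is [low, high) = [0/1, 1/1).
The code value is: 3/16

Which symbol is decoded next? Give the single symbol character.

Interval width = high − low = 1/1 − 0/1 = 1/1
Scaled code = (code − low) / width = (3/16 − 0/1) / 1/1 = 3/16
  a: [0/1, 1/8) 
  e: [1/8, 1/4) ← scaled code falls here ✓
  c: [1/4, 3/8) 
  d: [3/8, 1/1) 

Answer: e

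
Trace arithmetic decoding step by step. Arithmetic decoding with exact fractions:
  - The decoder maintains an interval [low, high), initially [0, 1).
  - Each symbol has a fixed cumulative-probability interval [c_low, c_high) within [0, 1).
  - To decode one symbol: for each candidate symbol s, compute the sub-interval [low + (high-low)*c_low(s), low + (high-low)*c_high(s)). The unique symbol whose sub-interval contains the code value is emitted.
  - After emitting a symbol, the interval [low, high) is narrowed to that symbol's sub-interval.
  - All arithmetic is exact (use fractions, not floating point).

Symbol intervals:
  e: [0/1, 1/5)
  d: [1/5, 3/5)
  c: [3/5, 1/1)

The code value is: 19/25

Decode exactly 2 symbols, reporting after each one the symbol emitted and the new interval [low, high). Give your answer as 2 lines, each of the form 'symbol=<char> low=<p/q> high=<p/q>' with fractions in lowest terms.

Answer: symbol=c low=3/5 high=1/1
symbol=d low=17/25 high=21/25

Derivation:
Step 1: interval [0/1, 1/1), width = 1/1 - 0/1 = 1/1
  'e': [0/1 + 1/1*0/1, 0/1 + 1/1*1/5) = [0/1, 1/5)
  'd': [0/1 + 1/1*1/5, 0/1 + 1/1*3/5) = [1/5, 3/5)
  'c': [0/1 + 1/1*3/5, 0/1 + 1/1*1/1) = [3/5, 1/1) <- contains code 19/25
  emit 'c', narrow to [3/5, 1/1)
Step 2: interval [3/5, 1/1), width = 1/1 - 3/5 = 2/5
  'e': [3/5 + 2/5*0/1, 3/5 + 2/5*1/5) = [3/5, 17/25)
  'd': [3/5 + 2/5*1/5, 3/5 + 2/5*3/5) = [17/25, 21/25) <- contains code 19/25
  'c': [3/5 + 2/5*3/5, 3/5 + 2/5*1/1) = [21/25, 1/1)
  emit 'd', narrow to [17/25, 21/25)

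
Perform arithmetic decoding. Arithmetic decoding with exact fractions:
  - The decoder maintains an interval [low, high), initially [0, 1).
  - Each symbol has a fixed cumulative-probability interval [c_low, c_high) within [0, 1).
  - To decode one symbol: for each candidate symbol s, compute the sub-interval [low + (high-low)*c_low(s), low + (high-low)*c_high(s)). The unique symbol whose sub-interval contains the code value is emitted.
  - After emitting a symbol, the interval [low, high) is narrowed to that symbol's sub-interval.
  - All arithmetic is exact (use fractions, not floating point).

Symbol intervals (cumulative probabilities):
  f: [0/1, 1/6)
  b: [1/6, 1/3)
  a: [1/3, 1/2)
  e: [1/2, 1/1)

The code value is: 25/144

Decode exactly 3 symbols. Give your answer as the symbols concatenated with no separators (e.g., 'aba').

Answer: bfb

Derivation:
Step 1: interval [0/1, 1/1), width = 1/1 - 0/1 = 1/1
  'f': [0/1 + 1/1*0/1, 0/1 + 1/1*1/6) = [0/1, 1/6)
  'b': [0/1 + 1/1*1/6, 0/1 + 1/1*1/3) = [1/6, 1/3) <- contains code 25/144
  'a': [0/1 + 1/1*1/3, 0/1 + 1/1*1/2) = [1/3, 1/2)
  'e': [0/1 + 1/1*1/2, 0/1 + 1/1*1/1) = [1/2, 1/1)
  emit 'b', narrow to [1/6, 1/3)
Step 2: interval [1/6, 1/3), width = 1/3 - 1/6 = 1/6
  'f': [1/6 + 1/6*0/1, 1/6 + 1/6*1/6) = [1/6, 7/36) <- contains code 25/144
  'b': [1/6 + 1/6*1/6, 1/6 + 1/6*1/3) = [7/36, 2/9)
  'a': [1/6 + 1/6*1/3, 1/6 + 1/6*1/2) = [2/9, 1/4)
  'e': [1/6 + 1/6*1/2, 1/6 + 1/6*1/1) = [1/4, 1/3)
  emit 'f', narrow to [1/6, 7/36)
Step 3: interval [1/6, 7/36), width = 7/36 - 1/6 = 1/36
  'f': [1/6 + 1/36*0/1, 1/6 + 1/36*1/6) = [1/6, 37/216)
  'b': [1/6 + 1/36*1/6, 1/6 + 1/36*1/3) = [37/216, 19/108) <- contains code 25/144
  'a': [1/6 + 1/36*1/3, 1/6 + 1/36*1/2) = [19/108, 13/72)
  'e': [1/6 + 1/36*1/2, 1/6 + 1/36*1/1) = [13/72, 7/36)
  emit 'b', narrow to [37/216, 19/108)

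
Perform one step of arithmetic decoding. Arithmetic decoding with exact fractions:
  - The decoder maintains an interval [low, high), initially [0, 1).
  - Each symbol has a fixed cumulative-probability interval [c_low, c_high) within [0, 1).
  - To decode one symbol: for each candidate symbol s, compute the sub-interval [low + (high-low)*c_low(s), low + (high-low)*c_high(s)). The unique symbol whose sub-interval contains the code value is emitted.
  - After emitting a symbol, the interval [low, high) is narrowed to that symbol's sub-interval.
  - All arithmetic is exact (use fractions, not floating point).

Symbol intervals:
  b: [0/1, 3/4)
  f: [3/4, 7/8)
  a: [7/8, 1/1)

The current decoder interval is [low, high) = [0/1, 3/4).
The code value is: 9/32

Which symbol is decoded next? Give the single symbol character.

Answer: b

Derivation:
Interval width = high − low = 3/4 − 0/1 = 3/4
Scaled code = (code − low) / width = (9/32 − 0/1) / 3/4 = 3/8
  b: [0/1, 3/4) ← scaled code falls here ✓
  f: [3/4, 7/8) 
  a: [7/8, 1/1) 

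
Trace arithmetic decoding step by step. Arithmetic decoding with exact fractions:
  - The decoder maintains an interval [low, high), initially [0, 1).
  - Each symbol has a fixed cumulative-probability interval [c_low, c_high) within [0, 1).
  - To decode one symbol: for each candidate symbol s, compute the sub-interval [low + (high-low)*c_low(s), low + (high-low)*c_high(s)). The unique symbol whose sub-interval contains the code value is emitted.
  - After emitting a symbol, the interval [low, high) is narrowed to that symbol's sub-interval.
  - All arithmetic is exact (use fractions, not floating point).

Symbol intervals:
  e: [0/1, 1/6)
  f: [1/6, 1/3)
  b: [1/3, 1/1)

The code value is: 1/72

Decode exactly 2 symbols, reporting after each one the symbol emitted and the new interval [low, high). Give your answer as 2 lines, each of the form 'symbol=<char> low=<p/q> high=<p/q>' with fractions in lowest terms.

Step 1: interval [0/1, 1/1), width = 1/1 - 0/1 = 1/1
  'e': [0/1 + 1/1*0/1, 0/1 + 1/1*1/6) = [0/1, 1/6) <- contains code 1/72
  'f': [0/1 + 1/1*1/6, 0/1 + 1/1*1/3) = [1/6, 1/3)
  'b': [0/1 + 1/1*1/3, 0/1 + 1/1*1/1) = [1/3, 1/1)
  emit 'e', narrow to [0/1, 1/6)
Step 2: interval [0/1, 1/6), width = 1/6 - 0/1 = 1/6
  'e': [0/1 + 1/6*0/1, 0/1 + 1/6*1/6) = [0/1, 1/36) <- contains code 1/72
  'f': [0/1 + 1/6*1/6, 0/1 + 1/6*1/3) = [1/36, 1/18)
  'b': [0/1 + 1/6*1/3, 0/1 + 1/6*1/1) = [1/18, 1/6)
  emit 'e', narrow to [0/1, 1/36)

Answer: symbol=e low=0/1 high=1/6
symbol=e low=0/1 high=1/36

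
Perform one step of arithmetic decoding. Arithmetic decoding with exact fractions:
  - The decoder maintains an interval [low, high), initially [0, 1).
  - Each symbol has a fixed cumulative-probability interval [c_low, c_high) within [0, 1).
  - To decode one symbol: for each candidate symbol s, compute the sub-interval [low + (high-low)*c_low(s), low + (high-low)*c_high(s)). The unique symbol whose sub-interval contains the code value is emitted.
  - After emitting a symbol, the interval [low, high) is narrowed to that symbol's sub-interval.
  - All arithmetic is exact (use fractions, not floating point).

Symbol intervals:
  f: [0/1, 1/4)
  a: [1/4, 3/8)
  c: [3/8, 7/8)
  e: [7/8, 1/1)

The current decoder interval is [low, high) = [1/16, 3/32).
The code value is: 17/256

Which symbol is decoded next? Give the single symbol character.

Answer: f

Derivation:
Interval width = high − low = 3/32 − 1/16 = 1/32
Scaled code = (code − low) / width = (17/256 − 1/16) / 1/32 = 1/8
  f: [0/1, 1/4) ← scaled code falls here ✓
  a: [1/4, 3/8) 
  c: [3/8, 7/8) 
  e: [7/8, 1/1) 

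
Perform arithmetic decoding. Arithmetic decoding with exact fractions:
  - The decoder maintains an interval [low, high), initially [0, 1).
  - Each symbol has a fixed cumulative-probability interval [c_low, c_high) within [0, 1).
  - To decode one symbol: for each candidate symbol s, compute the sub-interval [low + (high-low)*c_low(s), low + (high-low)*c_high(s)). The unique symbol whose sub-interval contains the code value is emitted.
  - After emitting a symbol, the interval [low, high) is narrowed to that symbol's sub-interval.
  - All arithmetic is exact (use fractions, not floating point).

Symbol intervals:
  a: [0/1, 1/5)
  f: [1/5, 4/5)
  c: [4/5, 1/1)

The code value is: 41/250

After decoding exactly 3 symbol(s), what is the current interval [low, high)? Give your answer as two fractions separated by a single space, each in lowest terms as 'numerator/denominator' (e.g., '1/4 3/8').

Answer: 4/25 21/125

Derivation:
Step 1: interval [0/1, 1/1), width = 1/1 - 0/1 = 1/1
  'a': [0/1 + 1/1*0/1, 0/1 + 1/1*1/5) = [0/1, 1/5) <- contains code 41/250
  'f': [0/1 + 1/1*1/5, 0/1 + 1/1*4/5) = [1/5, 4/5)
  'c': [0/1 + 1/1*4/5, 0/1 + 1/1*1/1) = [4/5, 1/1)
  emit 'a', narrow to [0/1, 1/5)
Step 2: interval [0/1, 1/5), width = 1/5 - 0/1 = 1/5
  'a': [0/1 + 1/5*0/1, 0/1 + 1/5*1/5) = [0/1, 1/25)
  'f': [0/1 + 1/5*1/5, 0/1 + 1/5*4/5) = [1/25, 4/25)
  'c': [0/1 + 1/5*4/5, 0/1 + 1/5*1/1) = [4/25, 1/5) <- contains code 41/250
  emit 'c', narrow to [4/25, 1/5)
Step 3: interval [4/25, 1/5), width = 1/5 - 4/25 = 1/25
  'a': [4/25 + 1/25*0/1, 4/25 + 1/25*1/5) = [4/25, 21/125) <- contains code 41/250
  'f': [4/25 + 1/25*1/5, 4/25 + 1/25*4/5) = [21/125, 24/125)
  'c': [4/25 + 1/25*4/5, 4/25 + 1/25*1/1) = [24/125, 1/5)
  emit 'a', narrow to [4/25, 21/125)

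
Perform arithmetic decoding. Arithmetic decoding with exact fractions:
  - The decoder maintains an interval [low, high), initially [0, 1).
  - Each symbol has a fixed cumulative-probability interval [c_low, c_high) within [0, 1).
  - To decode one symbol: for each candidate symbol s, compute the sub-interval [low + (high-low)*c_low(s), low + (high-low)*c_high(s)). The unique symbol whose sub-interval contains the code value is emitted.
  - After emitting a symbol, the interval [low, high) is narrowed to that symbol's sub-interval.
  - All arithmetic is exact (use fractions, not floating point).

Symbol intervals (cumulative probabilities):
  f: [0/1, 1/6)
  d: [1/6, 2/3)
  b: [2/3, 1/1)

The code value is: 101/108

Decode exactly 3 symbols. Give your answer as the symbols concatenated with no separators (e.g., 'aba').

Step 1: interval [0/1, 1/1), width = 1/1 - 0/1 = 1/1
  'f': [0/1 + 1/1*0/1, 0/1 + 1/1*1/6) = [0/1, 1/6)
  'd': [0/1 + 1/1*1/6, 0/1 + 1/1*2/3) = [1/6, 2/3)
  'b': [0/1 + 1/1*2/3, 0/1 + 1/1*1/1) = [2/3, 1/1) <- contains code 101/108
  emit 'b', narrow to [2/3, 1/1)
Step 2: interval [2/3, 1/1), width = 1/1 - 2/3 = 1/3
  'f': [2/3 + 1/3*0/1, 2/3 + 1/3*1/6) = [2/3, 13/18)
  'd': [2/3 + 1/3*1/6, 2/3 + 1/3*2/3) = [13/18, 8/9)
  'b': [2/3 + 1/3*2/3, 2/3 + 1/3*1/1) = [8/9, 1/1) <- contains code 101/108
  emit 'b', narrow to [8/9, 1/1)
Step 3: interval [8/9, 1/1), width = 1/1 - 8/9 = 1/9
  'f': [8/9 + 1/9*0/1, 8/9 + 1/9*1/6) = [8/9, 49/54)
  'd': [8/9 + 1/9*1/6, 8/9 + 1/9*2/3) = [49/54, 26/27) <- contains code 101/108
  'b': [8/9 + 1/9*2/3, 8/9 + 1/9*1/1) = [26/27, 1/1)
  emit 'd', narrow to [49/54, 26/27)

Answer: bbd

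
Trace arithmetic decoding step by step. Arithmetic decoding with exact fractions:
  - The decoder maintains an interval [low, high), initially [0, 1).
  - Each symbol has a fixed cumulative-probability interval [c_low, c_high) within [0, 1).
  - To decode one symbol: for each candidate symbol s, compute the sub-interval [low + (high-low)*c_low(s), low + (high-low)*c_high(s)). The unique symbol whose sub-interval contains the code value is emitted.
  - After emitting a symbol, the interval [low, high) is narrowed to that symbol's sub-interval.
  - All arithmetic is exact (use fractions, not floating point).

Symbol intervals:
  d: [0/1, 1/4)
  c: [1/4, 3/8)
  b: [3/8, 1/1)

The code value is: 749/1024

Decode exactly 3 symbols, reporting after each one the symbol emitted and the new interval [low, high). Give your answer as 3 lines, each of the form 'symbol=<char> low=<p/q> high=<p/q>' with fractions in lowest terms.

Answer: symbol=b low=3/8 high=1/1
symbol=b low=39/64 high=1/1
symbol=c low=181/256 high=387/512

Derivation:
Step 1: interval [0/1, 1/1), width = 1/1 - 0/1 = 1/1
  'd': [0/1 + 1/1*0/1, 0/1 + 1/1*1/4) = [0/1, 1/4)
  'c': [0/1 + 1/1*1/4, 0/1 + 1/1*3/8) = [1/4, 3/8)
  'b': [0/1 + 1/1*3/8, 0/1 + 1/1*1/1) = [3/8, 1/1) <- contains code 749/1024
  emit 'b', narrow to [3/8, 1/1)
Step 2: interval [3/8, 1/1), width = 1/1 - 3/8 = 5/8
  'd': [3/8 + 5/8*0/1, 3/8 + 5/8*1/4) = [3/8, 17/32)
  'c': [3/8 + 5/8*1/4, 3/8 + 5/8*3/8) = [17/32, 39/64)
  'b': [3/8 + 5/8*3/8, 3/8 + 5/8*1/1) = [39/64, 1/1) <- contains code 749/1024
  emit 'b', narrow to [39/64, 1/1)
Step 3: interval [39/64, 1/1), width = 1/1 - 39/64 = 25/64
  'd': [39/64 + 25/64*0/1, 39/64 + 25/64*1/4) = [39/64, 181/256)
  'c': [39/64 + 25/64*1/4, 39/64 + 25/64*3/8) = [181/256, 387/512) <- contains code 749/1024
  'b': [39/64 + 25/64*3/8, 39/64 + 25/64*1/1) = [387/512, 1/1)
  emit 'c', narrow to [181/256, 387/512)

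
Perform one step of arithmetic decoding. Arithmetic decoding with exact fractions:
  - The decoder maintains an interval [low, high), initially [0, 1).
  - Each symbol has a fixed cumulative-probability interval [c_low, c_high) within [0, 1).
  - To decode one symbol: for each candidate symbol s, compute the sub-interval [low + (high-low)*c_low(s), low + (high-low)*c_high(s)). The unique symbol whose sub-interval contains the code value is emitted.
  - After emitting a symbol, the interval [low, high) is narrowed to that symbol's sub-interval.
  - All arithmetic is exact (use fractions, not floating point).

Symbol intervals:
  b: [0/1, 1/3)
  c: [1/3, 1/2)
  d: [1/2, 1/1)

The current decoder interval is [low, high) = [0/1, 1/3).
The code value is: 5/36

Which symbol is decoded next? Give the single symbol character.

Interval width = high − low = 1/3 − 0/1 = 1/3
Scaled code = (code − low) / width = (5/36 − 0/1) / 1/3 = 5/12
  b: [0/1, 1/3) 
  c: [1/3, 1/2) ← scaled code falls here ✓
  d: [1/2, 1/1) 

Answer: c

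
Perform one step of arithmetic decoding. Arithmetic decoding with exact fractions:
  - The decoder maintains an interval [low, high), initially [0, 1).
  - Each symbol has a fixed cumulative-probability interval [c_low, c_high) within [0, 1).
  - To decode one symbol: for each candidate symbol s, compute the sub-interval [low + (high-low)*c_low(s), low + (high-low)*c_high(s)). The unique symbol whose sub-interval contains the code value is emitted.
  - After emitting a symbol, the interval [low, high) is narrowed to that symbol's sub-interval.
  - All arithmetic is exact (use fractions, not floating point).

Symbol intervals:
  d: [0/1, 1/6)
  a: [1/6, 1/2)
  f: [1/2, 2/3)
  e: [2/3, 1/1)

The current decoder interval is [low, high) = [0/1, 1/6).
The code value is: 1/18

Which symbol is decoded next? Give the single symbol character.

Interval width = high − low = 1/6 − 0/1 = 1/6
Scaled code = (code − low) / width = (1/18 − 0/1) / 1/6 = 1/3
  d: [0/1, 1/6) 
  a: [1/6, 1/2) ← scaled code falls here ✓
  f: [1/2, 2/3) 
  e: [2/3, 1/1) 

Answer: a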